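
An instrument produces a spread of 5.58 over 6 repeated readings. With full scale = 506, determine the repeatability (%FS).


Repeatability = (spread / full scale) * 100%.
R = (5.58 / 506) * 100
R = 1.103 %FS

1.103 %FS


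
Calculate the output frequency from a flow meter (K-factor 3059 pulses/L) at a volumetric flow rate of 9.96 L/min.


Frequency = K * Q / 60 (converting L/min to L/s).
f = 3059 * 9.96 / 60
f = 30467.64 / 60
f = 507.79 Hz

507.79 Hz


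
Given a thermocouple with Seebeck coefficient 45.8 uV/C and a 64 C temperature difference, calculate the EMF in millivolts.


The thermocouple output V = sensitivity * dT.
V = 45.8 uV/C * 64 C
V = 2931.2 uV
V = 2.931 mV

2.931 mV


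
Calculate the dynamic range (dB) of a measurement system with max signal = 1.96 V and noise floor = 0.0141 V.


Dynamic range = 20 * log10(Vmax / Vnoise).
DR = 20 * log10(1.96 / 0.0141)
DR = 20 * log10(139.01)
DR = 42.86 dB

42.86 dB


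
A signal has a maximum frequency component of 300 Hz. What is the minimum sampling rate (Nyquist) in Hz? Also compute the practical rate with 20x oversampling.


By Nyquist theorem, fs_min = 2 * fmax.
fs_min = 2 * 300 = 600 Hz
Practical rate = 20 * fs_min = 20 * 600 = 12000 Hz

fs_min = 600 Hz, fs_practical = 12000 Hz


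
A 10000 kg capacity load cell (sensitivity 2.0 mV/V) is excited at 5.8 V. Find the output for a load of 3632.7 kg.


Vout = rated_output * Vex * (load / capacity).
Vout = 2.0 * 5.8 * (3632.7 / 10000)
Vout = 2.0 * 5.8 * 0.36327
Vout = 4.214 mV

4.214 mV


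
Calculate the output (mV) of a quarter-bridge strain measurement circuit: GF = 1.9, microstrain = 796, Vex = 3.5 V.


Quarter bridge output: Vout = (GF * epsilon * Vex) / 4.
Vout = (1.9 * 796e-6 * 3.5) / 4
Vout = 0.0052934 / 4 V
Vout = 0.00132335 V = 1.3233 mV

1.3233 mV


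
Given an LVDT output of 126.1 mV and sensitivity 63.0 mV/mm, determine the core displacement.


Displacement = Vout / sensitivity.
d = 126.1 / 63.0
d = 2.002 mm

2.002 mm


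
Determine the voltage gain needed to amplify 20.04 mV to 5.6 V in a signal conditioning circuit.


Gain = Vout / Vin (converting to same units).
G = 5.6 V / 20.04 mV
G = 5600.0 mV / 20.04 mV
G = 279.44

279.44


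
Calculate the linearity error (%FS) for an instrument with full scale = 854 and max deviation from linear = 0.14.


Linearity error = (max deviation / full scale) * 100%.
Linearity = (0.14 / 854) * 100
Linearity = 0.016 %FS

0.016 %FS


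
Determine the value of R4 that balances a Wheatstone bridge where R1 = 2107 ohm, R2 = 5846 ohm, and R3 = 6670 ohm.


At balance: R1*R4 = R2*R3, so R4 = R2*R3/R1.
R4 = 5846 * 6670 / 2107
R4 = 38992820 / 2107
R4 = 18506.32 ohm

18506.32 ohm


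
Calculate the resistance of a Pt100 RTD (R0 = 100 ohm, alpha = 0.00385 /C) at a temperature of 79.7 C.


The RTD equation: Rt = R0 * (1 + alpha * T).
Rt = 100 * (1 + 0.00385 * 79.7)
Rt = 100 * (1 + 0.306845)
Rt = 100 * 1.306845
Rt = 130.685 ohm

130.685 ohm


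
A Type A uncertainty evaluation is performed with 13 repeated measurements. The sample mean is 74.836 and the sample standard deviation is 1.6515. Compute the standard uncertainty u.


The standard uncertainty for Type A evaluation is u = s / sqrt(n).
u = 1.6515 / sqrt(13)
u = 1.6515 / 3.6056
u = 0.458

0.458


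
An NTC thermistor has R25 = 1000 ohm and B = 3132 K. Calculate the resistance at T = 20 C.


NTC thermistor equation: Rt = R25 * exp(B * (1/T - 1/T25)).
T in Kelvin: 293.15 K, T25 = 298.15 K
1/T - 1/T25 = 1/293.15 - 1/298.15 = 5.721e-05
B * (1/T - 1/T25) = 3132 * 5.721e-05 = 0.1792
Rt = 1000 * exp(0.1792) = 1196.2 ohm

1196.2 ohm


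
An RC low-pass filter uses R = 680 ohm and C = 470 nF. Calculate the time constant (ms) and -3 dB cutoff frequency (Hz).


Time constant: tau = R * C.
tau = 680 * 4.70e-07 = 0.0003196 s
tau = 0.3196 ms
Cutoff frequency: fc = 1 / (2*pi*R*C).
fc = 1 / (2*pi*0.0003196) = 497.98 Hz

tau = 0.3196 ms, fc = 497.98 Hz


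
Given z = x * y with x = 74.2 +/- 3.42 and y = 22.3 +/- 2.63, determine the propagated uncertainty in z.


For a product z = x*y, the relative uncertainty is:
uz/z = sqrt((ux/x)^2 + (uy/y)^2)
Relative uncertainties: ux/x = 3.42/74.2 = 0.046092
uy/y = 2.63/22.3 = 0.117937
z = 74.2 * 22.3 = 1654.7
uz = 1654.7 * sqrt(0.046092^2 + 0.117937^2) = 209.52

209.52


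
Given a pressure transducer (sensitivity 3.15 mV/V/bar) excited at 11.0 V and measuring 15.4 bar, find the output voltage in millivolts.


Output = sensitivity * Vex * P.
Vout = 3.15 * 11.0 * 15.4
Vout = 34.65 * 15.4
Vout = 533.61 mV

533.61 mV


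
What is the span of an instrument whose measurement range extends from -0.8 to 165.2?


Span = upper range - lower range.
Span = 165.2 - (-0.8)
Span = 166.0

166.0


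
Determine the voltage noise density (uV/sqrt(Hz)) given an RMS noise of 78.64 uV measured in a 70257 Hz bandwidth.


Noise spectral density = Vrms / sqrt(BW).
NSD = 78.64 / sqrt(70257)
NSD = 78.64 / 265.0604
NSD = 0.2967 uV/sqrt(Hz)

0.2967 uV/sqrt(Hz)


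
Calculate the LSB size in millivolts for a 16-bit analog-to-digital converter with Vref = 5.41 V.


The resolution (LSB) of an ADC is Vref / 2^n.
LSB = 5.41 / 2^16
LSB = 5.41 / 65536
LSB = 8.255e-05 V = 0.08255005 mV

0.08255005 mV


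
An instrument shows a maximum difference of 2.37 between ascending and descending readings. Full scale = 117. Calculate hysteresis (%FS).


Hysteresis = (max difference / full scale) * 100%.
H = (2.37 / 117) * 100
H = 2.026 %FS

2.026 %FS


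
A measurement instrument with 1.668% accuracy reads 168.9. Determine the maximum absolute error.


Absolute error = (accuracy% / 100) * reading.
Error = (1.668 / 100) * 168.9
Error = 0.01668 * 168.9
Error = 2.8173

2.8173


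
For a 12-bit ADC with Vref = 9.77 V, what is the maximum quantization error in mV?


The maximum quantization error is +/- LSB/2.
LSB = Vref / 2^n = 9.77 / 4096 = 0.00238525 V
Max error = LSB / 2 = 0.00238525 / 2 = 0.00119263 V
Max error = 1.1926 mV

1.1926 mV


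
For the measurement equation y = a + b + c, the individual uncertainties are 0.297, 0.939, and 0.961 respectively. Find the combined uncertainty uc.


For a sum of independent quantities, uc = sqrt(u1^2 + u2^2 + u3^2).
uc = sqrt(0.297^2 + 0.939^2 + 0.961^2)
uc = sqrt(0.088209 + 0.881721 + 0.923521)
uc = 1.376

1.376


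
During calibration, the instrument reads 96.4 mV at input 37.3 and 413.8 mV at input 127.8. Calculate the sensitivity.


Sensitivity = (y2 - y1) / (x2 - x1).
S = (413.8 - 96.4) / (127.8 - 37.3)
S = 317.4 / 90.5
S = 3.5072 mV/unit

3.5072 mV/unit


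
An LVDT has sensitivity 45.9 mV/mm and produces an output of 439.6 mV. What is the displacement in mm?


Displacement = Vout / sensitivity.
d = 439.6 / 45.9
d = 9.577 mm

9.577 mm


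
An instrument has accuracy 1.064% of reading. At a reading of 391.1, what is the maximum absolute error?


Absolute error = (accuracy% / 100) * reading.
Error = (1.064 / 100) * 391.1
Error = 0.01064 * 391.1
Error = 4.1613

4.1613


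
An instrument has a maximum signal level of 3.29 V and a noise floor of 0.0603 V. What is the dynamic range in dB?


Dynamic range = 20 * log10(Vmax / Vnoise).
DR = 20 * log10(3.29 / 0.0603)
DR = 20 * log10(54.56)
DR = 34.74 dB

34.74 dB


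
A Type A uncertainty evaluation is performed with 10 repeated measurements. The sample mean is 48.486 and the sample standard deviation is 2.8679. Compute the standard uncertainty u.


The standard uncertainty for Type A evaluation is u = s / sqrt(n).
u = 2.8679 / sqrt(10)
u = 2.8679 / 3.1623
u = 0.9069

0.9069


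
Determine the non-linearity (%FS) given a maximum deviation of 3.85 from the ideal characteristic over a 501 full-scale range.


Linearity error = (max deviation / full scale) * 100%.
Linearity = (3.85 / 501) * 100
Linearity = 0.768 %FS

0.768 %FS


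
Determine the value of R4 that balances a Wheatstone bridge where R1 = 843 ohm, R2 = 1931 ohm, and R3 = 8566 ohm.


At balance: R1*R4 = R2*R3, so R4 = R2*R3/R1.
R4 = 1931 * 8566 / 843
R4 = 16540946 / 843
R4 = 19621.53 ohm

19621.53 ohm


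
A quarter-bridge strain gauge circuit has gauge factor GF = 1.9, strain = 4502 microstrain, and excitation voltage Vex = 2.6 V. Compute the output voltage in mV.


Quarter bridge output: Vout = (GF * epsilon * Vex) / 4.
Vout = (1.9 * 4502e-6 * 2.6) / 4
Vout = 0.02223988 / 4 V
Vout = 0.00555997 V = 5.56 mV

5.56 mV


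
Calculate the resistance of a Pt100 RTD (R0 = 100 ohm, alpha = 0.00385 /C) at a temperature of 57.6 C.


The RTD equation: Rt = R0 * (1 + alpha * T).
Rt = 100 * (1 + 0.00385 * 57.6)
Rt = 100 * (1 + 0.22176)
Rt = 100 * 1.22176
Rt = 122.176 ohm

122.176 ohm


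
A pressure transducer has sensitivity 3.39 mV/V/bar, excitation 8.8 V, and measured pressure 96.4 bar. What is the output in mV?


Output = sensitivity * Vex * P.
Vout = 3.39 * 8.8 * 96.4
Vout = 29.832 * 96.4
Vout = 2875.8 mV

2875.8 mV


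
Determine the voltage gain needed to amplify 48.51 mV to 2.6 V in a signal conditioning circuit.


Gain = Vout / Vin (converting to same units).
G = 2.6 V / 48.51 mV
G = 2600.0 mV / 48.51 mV
G = 53.6

53.6


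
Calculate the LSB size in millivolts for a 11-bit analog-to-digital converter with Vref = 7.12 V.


The resolution (LSB) of an ADC is Vref / 2^n.
LSB = 7.12 / 2^11
LSB = 7.12 / 2048
LSB = 0.00347656 V = 3.4765625 mV

3.4765625 mV


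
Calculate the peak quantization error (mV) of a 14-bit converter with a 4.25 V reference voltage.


The maximum quantization error is +/- LSB/2.
LSB = Vref / 2^n = 4.25 / 16384 = 0.0002594 V
Max error = LSB / 2 = 0.0002594 / 2 = 0.0001297 V
Max error = 0.1297 mV

0.1297 mV


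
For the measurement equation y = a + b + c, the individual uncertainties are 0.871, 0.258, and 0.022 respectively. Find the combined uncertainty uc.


For a sum of independent quantities, uc = sqrt(u1^2 + u2^2 + u3^2).
uc = sqrt(0.871^2 + 0.258^2 + 0.022^2)
uc = sqrt(0.758641 + 0.066564 + 0.000484)
uc = 0.9087

0.9087


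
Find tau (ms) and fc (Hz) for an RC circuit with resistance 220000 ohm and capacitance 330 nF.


Time constant: tau = R * C.
tau = 220000 * 3.30e-07 = 0.0726 s
tau = 72.6 ms
Cutoff frequency: fc = 1 / (2*pi*R*C).
fc = 1 / (2*pi*0.0726) = 2.19 Hz

tau = 72.6 ms, fc = 2.19 Hz


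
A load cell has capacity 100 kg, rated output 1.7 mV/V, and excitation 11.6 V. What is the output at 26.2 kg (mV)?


Vout = rated_output * Vex * (load / capacity).
Vout = 1.7 * 11.6 * (26.2 / 100)
Vout = 1.7 * 11.6 * 0.262
Vout = 5.167 mV

5.167 mV


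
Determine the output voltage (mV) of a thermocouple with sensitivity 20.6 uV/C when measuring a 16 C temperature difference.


The thermocouple output V = sensitivity * dT.
V = 20.6 uV/C * 16 C
V = 329.6 uV
V = 0.33 mV

0.33 mV


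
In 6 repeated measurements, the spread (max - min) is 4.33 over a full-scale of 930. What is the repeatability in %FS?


Repeatability = (spread / full scale) * 100%.
R = (4.33 / 930) * 100
R = 0.466 %FS

0.466 %FS


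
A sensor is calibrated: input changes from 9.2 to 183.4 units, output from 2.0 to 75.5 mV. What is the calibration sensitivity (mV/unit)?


Sensitivity = (y2 - y1) / (x2 - x1).
S = (75.5 - 2.0) / (183.4 - 9.2)
S = 73.5 / 174.2
S = 0.4219 mV/unit

0.4219 mV/unit


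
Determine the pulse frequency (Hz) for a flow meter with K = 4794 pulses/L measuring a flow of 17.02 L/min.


Frequency = K * Q / 60 (converting L/min to L/s).
f = 4794 * 17.02 / 60
f = 81593.88 / 60
f = 1359.9 Hz

1359.9 Hz


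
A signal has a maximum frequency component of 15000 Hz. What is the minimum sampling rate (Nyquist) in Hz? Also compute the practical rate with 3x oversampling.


By Nyquist theorem, fs_min = 2 * fmax.
fs_min = 2 * 15000 = 30000 Hz
Practical rate = 3 * fs_min = 3 * 30000 = 90000 Hz

fs_min = 30000 Hz, fs_practical = 90000 Hz


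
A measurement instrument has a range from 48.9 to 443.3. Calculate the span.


Span = upper range - lower range.
Span = 443.3 - (48.9)
Span = 394.4

394.4


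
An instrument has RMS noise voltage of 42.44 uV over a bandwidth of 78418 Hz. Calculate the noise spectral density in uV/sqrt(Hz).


Noise spectral density = Vrms / sqrt(BW).
NSD = 42.44 / sqrt(78418)
NSD = 42.44 / 280.0321
NSD = 0.1516 uV/sqrt(Hz)

0.1516 uV/sqrt(Hz)


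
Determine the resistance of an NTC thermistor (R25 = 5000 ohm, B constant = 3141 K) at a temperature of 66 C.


NTC thermistor equation: Rt = R25 * exp(B * (1/T - 1/T25)).
T in Kelvin: 339.15 K, T25 = 298.15 K
1/T - 1/T25 = 1/339.15 - 1/298.15 = -0.00040547
B * (1/T - 1/T25) = 3141 * -0.00040547 = -1.2736
Rt = 5000 * exp(-1.2736) = 1399.1 ohm

1399.1 ohm


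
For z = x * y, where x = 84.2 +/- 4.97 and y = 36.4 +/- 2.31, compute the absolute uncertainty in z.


For a product z = x*y, the relative uncertainty is:
uz/z = sqrt((ux/x)^2 + (uy/y)^2)
Relative uncertainties: ux/x = 4.97/84.2 = 0.059026
uy/y = 2.31/36.4 = 0.063462
z = 84.2 * 36.4 = 3064.9
uz = 3064.9 * sqrt(0.059026^2 + 0.063462^2) = 265.629

265.629


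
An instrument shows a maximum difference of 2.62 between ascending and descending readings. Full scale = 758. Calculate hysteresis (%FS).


Hysteresis = (max difference / full scale) * 100%.
H = (2.62 / 758) * 100
H = 0.346 %FS

0.346 %FS


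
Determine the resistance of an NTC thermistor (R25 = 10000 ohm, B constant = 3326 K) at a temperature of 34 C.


NTC thermistor equation: Rt = R25 * exp(B * (1/T - 1/T25)).
T in Kelvin: 307.15 K, T25 = 298.15 K
1/T - 1/T25 = 1/307.15 - 1/298.15 = -9.828e-05
B * (1/T - 1/T25) = 3326 * -9.828e-05 = -0.3269
Rt = 10000 * exp(-0.3269) = 7211.8 ohm

7211.8 ohm


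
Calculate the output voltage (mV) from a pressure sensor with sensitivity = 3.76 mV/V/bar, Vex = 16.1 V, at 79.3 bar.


Output = sensitivity * Vex * P.
Vout = 3.76 * 16.1 * 79.3
Vout = 60.536 * 79.3
Vout = 4800.5 mV

4800.5 mV


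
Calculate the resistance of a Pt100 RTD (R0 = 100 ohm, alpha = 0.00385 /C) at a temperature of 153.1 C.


The RTD equation: Rt = R0 * (1 + alpha * T).
Rt = 100 * (1 + 0.00385 * 153.1)
Rt = 100 * (1 + 0.589435)
Rt = 100 * 1.589435
Rt = 158.944 ohm

158.944 ohm


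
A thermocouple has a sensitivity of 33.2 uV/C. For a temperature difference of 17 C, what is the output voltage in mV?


The thermocouple output V = sensitivity * dT.
V = 33.2 uV/C * 17 C
V = 564.4 uV
V = 0.564 mV

0.564 mV


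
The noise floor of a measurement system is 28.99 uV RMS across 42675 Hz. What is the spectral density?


Noise spectral density = Vrms / sqrt(BW).
NSD = 28.99 / sqrt(42675)
NSD = 28.99 / 206.5793
NSD = 0.1403 uV/sqrt(Hz)

0.1403 uV/sqrt(Hz)


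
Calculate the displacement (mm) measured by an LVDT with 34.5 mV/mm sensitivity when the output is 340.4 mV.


Displacement = Vout / sensitivity.
d = 340.4 / 34.5
d = 9.867 mm

9.867 mm


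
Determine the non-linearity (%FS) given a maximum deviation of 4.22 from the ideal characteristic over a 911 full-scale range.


Linearity error = (max deviation / full scale) * 100%.
Linearity = (4.22 / 911) * 100
Linearity = 0.463 %FS

0.463 %FS


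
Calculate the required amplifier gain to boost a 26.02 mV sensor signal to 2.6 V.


Gain = Vout / Vin (converting to same units).
G = 2.6 V / 26.02 mV
G = 2600.0 mV / 26.02 mV
G = 99.92

99.92


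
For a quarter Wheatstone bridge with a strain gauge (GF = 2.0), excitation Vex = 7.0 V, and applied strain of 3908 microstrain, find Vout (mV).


Quarter bridge output: Vout = (GF * epsilon * Vex) / 4.
Vout = (2.0 * 3908e-6 * 7.0) / 4
Vout = 0.054712 / 4 V
Vout = 0.013678 V = 13.678 mV

13.678 mV


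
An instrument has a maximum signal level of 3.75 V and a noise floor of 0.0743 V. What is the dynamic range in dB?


Dynamic range = 20 * log10(Vmax / Vnoise).
DR = 20 * log10(3.75 / 0.0743)
DR = 20 * log10(50.47)
DR = 34.06 dB

34.06 dB


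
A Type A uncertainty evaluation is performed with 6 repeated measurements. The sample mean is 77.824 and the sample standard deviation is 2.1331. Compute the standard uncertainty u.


The standard uncertainty for Type A evaluation is u = s / sqrt(n).
u = 2.1331 / sqrt(6)
u = 2.1331 / 2.4495
u = 0.8708

0.8708


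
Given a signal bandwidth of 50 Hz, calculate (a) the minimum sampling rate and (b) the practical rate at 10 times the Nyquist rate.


By Nyquist theorem, fs_min = 2 * fmax.
fs_min = 2 * 50 = 100 Hz
Practical rate = 10 * fs_min = 10 * 100 = 1000 Hz

fs_min = 100 Hz, fs_practical = 1000 Hz


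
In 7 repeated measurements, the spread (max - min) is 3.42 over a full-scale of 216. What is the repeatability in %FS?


Repeatability = (spread / full scale) * 100%.
R = (3.42 / 216) * 100
R = 1.583 %FS

1.583 %FS


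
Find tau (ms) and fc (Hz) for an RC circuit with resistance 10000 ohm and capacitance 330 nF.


Time constant: tau = R * C.
tau = 10000 * 3.30e-07 = 0.0033 s
tau = 3.3 ms
Cutoff frequency: fc = 1 / (2*pi*R*C).
fc = 1 / (2*pi*0.0033) = 48.23 Hz

tau = 3.3 ms, fc = 48.23 Hz


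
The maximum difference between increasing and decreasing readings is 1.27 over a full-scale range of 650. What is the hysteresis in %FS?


Hysteresis = (max difference / full scale) * 100%.
H = (1.27 / 650) * 100
H = 0.195 %FS

0.195 %FS


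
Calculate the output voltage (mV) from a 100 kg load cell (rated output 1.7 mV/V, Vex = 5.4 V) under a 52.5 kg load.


Vout = rated_output * Vex * (load / capacity).
Vout = 1.7 * 5.4 * (52.5 / 100)
Vout = 1.7 * 5.4 * 0.525
Vout = 4.819 mV

4.819 mV


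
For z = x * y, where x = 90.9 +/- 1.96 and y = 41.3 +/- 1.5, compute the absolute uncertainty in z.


For a product z = x*y, the relative uncertainty is:
uz/z = sqrt((ux/x)^2 + (uy/y)^2)
Relative uncertainties: ux/x = 1.96/90.9 = 0.021562
uy/y = 1.5/41.3 = 0.03632
z = 90.9 * 41.3 = 3754.2
uz = 3754.2 * sqrt(0.021562^2 + 0.03632^2) = 158.568

158.568


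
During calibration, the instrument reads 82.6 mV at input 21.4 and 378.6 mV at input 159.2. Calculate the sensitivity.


Sensitivity = (y2 - y1) / (x2 - x1).
S = (378.6 - 82.6) / (159.2 - 21.4)
S = 296.0 / 137.8
S = 2.148 mV/unit

2.148 mV/unit


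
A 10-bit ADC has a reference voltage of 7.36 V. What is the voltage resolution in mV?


The resolution (LSB) of an ADC is Vref / 2^n.
LSB = 7.36 / 2^10
LSB = 7.36 / 1024
LSB = 0.0071875 V = 7.1875 mV

7.1875 mV


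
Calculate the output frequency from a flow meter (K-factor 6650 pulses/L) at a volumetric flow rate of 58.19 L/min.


Frequency = K * Q / 60 (converting L/min to L/s).
f = 6650 * 58.19 / 60
f = 386963.5 / 60
f = 6449.39 Hz

6449.39 Hz


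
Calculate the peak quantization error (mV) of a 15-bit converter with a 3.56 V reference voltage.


The maximum quantization error is +/- LSB/2.
LSB = Vref / 2^n = 3.56 / 32768 = 0.00010864 V
Max error = LSB / 2 = 0.00010864 / 2 = 5.432e-05 V
Max error = 0.0543 mV

0.0543 mV


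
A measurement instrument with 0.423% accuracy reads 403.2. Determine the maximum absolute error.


Absolute error = (accuracy% / 100) * reading.
Error = (0.423 / 100) * 403.2
Error = 0.00423 * 403.2
Error = 1.7055

1.7055


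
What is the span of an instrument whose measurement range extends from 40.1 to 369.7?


Span = upper range - lower range.
Span = 369.7 - (40.1)
Span = 329.6

329.6


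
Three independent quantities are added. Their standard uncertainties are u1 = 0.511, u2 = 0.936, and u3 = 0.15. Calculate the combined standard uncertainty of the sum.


For a sum of independent quantities, uc = sqrt(u1^2 + u2^2 + u3^2).
uc = sqrt(0.511^2 + 0.936^2 + 0.15^2)
uc = sqrt(0.261121 + 0.876096 + 0.0225)
uc = 1.0769

1.0769


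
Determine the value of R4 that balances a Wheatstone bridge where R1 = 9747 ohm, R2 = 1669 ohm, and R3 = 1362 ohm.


At balance: R1*R4 = R2*R3, so R4 = R2*R3/R1.
R4 = 1669 * 1362 / 9747
R4 = 2273178 / 9747
R4 = 233.22 ohm

233.22 ohm


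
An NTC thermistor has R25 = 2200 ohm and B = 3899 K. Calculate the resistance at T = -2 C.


NTC thermistor equation: Rt = R25 * exp(B * (1/T - 1/T25)).
T in Kelvin: 271.15 K, T25 = 298.15 K
1/T - 1/T25 = 1/271.15 - 1/298.15 = 0.00033398
B * (1/T - 1/T25) = 3899 * 0.00033398 = 1.3022
Rt = 2200 * exp(1.3022) = 8090.1 ohm

8090.1 ohm


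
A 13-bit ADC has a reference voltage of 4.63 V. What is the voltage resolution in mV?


The resolution (LSB) of an ADC is Vref / 2^n.
LSB = 4.63 / 2^13
LSB = 4.63 / 8192
LSB = 0.00056519 V = 0.56518555 mV

0.56518555 mV


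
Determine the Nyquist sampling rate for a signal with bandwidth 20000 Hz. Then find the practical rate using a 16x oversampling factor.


By Nyquist theorem, fs_min = 2 * fmax.
fs_min = 2 * 20000 = 40000 Hz
Practical rate = 16 * fs_min = 16 * 40000 = 640000 Hz

fs_min = 40000 Hz, fs_practical = 640000 Hz


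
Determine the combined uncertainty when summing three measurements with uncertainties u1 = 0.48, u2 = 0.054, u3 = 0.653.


For a sum of independent quantities, uc = sqrt(u1^2 + u2^2 + u3^2).
uc = sqrt(0.48^2 + 0.054^2 + 0.653^2)
uc = sqrt(0.2304 + 0.002916 + 0.426409)
uc = 0.8122

0.8122


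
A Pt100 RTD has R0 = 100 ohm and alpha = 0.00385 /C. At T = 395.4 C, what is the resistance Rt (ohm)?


The RTD equation: Rt = R0 * (1 + alpha * T).
Rt = 100 * (1 + 0.00385 * 395.4)
Rt = 100 * (1 + 1.52229)
Rt = 100 * 2.52229
Rt = 252.229 ohm

252.229 ohm


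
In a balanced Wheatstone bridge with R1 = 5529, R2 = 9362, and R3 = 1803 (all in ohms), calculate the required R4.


At balance: R1*R4 = R2*R3, so R4 = R2*R3/R1.
R4 = 9362 * 1803 / 5529
R4 = 16879686 / 5529
R4 = 3052.94 ohm

3052.94 ohm


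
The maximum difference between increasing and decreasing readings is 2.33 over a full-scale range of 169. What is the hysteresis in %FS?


Hysteresis = (max difference / full scale) * 100%.
H = (2.33 / 169) * 100
H = 1.379 %FS

1.379 %FS


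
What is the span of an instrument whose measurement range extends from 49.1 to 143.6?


Span = upper range - lower range.
Span = 143.6 - (49.1)
Span = 94.5

94.5


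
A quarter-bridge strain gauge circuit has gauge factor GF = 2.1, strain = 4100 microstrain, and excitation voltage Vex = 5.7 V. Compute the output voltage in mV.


Quarter bridge output: Vout = (GF * epsilon * Vex) / 4.
Vout = (2.1 * 4100e-6 * 5.7) / 4
Vout = 0.049077 / 4 V
Vout = 0.01226925 V = 12.2693 mV

12.2693 mV


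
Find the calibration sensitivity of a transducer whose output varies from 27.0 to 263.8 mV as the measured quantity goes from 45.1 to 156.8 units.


Sensitivity = (y2 - y1) / (x2 - x1).
S = (263.8 - 27.0) / (156.8 - 45.1)
S = 236.8 / 111.7
S = 2.12 mV/unit

2.12 mV/unit


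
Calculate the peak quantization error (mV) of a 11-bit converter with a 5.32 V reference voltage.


The maximum quantization error is +/- LSB/2.
LSB = Vref / 2^n = 5.32 / 2048 = 0.00259766 V
Max error = LSB / 2 = 0.00259766 / 2 = 0.00129883 V
Max error = 1.2988 mV

1.2988 mV


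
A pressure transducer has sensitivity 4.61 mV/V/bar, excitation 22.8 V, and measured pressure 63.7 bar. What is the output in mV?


Output = sensitivity * Vex * P.
Vout = 4.61 * 22.8 * 63.7
Vout = 105.108 * 63.7
Vout = 6695.38 mV

6695.38 mV


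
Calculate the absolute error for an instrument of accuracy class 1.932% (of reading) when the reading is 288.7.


Absolute error = (accuracy% / 100) * reading.
Error = (1.932 / 100) * 288.7
Error = 0.01932 * 288.7
Error = 5.5777

5.5777


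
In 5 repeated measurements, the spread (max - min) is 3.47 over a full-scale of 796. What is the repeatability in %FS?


Repeatability = (spread / full scale) * 100%.
R = (3.47 / 796) * 100
R = 0.436 %FS

0.436 %FS


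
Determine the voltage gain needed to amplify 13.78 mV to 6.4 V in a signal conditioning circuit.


Gain = Vout / Vin (converting to same units).
G = 6.4 V / 13.78 mV
G = 6400.0 mV / 13.78 mV
G = 464.44

464.44


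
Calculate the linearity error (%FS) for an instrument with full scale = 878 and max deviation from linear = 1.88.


Linearity error = (max deviation / full scale) * 100%.
Linearity = (1.88 / 878) * 100
Linearity = 0.214 %FS

0.214 %FS


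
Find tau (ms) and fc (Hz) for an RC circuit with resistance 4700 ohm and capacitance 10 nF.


Time constant: tau = R * C.
tau = 4700 * 1.00e-08 = 4.7e-05 s
tau = 0.047 ms
Cutoff frequency: fc = 1 / (2*pi*R*C).
fc = 1 / (2*pi*4.7e-05) = 3386.28 Hz

tau = 0.047 ms, fc = 3386.28 Hz


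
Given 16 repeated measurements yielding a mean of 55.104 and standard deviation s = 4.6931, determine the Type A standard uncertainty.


The standard uncertainty for Type A evaluation is u = s / sqrt(n).
u = 4.6931 / sqrt(16)
u = 4.6931 / 4.0
u = 1.1733

1.1733


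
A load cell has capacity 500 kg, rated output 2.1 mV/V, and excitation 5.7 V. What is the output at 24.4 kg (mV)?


Vout = rated_output * Vex * (load / capacity).
Vout = 2.1 * 5.7 * (24.4 / 500)
Vout = 2.1 * 5.7 * 0.0488
Vout = 0.584 mV

0.584 mV


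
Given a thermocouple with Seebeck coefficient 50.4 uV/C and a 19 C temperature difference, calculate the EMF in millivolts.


The thermocouple output V = sensitivity * dT.
V = 50.4 uV/C * 19 C
V = 957.6 uV
V = 0.958 mV

0.958 mV


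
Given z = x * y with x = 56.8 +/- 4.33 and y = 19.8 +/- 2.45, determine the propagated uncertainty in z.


For a product z = x*y, the relative uncertainty is:
uz/z = sqrt((ux/x)^2 + (uy/y)^2)
Relative uncertainties: ux/x = 4.33/56.8 = 0.076232
uy/y = 2.45/19.8 = 0.123737
z = 56.8 * 19.8 = 1124.6
uz = 1124.6 * sqrt(0.076232^2 + 0.123737^2) = 163.45

163.45


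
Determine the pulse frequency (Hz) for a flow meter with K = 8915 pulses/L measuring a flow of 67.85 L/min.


Frequency = K * Q / 60 (converting L/min to L/s).
f = 8915 * 67.85 / 60
f = 604882.75 / 60
f = 10081.38 Hz

10081.38 Hz


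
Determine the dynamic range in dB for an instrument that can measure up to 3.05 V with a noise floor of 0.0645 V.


Dynamic range = 20 * log10(Vmax / Vnoise).
DR = 20 * log10(3.05 / 0.0645)
DR = 20 * log10(47.29)
DR = 33.49 dB

33.49 dB


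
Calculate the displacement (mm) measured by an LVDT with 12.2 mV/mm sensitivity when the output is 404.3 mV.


Displacement = Vout / sensitivity.
d = 404.3 / 12.2
d = 33.139 mm

33.139 mm


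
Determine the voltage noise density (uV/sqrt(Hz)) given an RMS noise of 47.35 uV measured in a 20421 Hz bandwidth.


Noise spectral density = Vrms / sqrt(BW).
NSD = 47.35 / sqrt(20421)
NSD = 47.35 / 142.9021
NSD = 0.3313 uV/sqrt(Hz)

0.3313 uV/sqrt(Hz)


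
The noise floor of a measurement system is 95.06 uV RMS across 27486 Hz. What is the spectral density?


Noise spectral density = Vrms / sqrt(BW).
NSD = 95.06 / sqrt(27486)
NSD = 95.06 / 165.789
NSD = 0.5734 uV/sqrt(Hz)

0.5734 uV/sqrt(Hz)


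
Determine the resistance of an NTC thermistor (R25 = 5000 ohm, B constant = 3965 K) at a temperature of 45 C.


NTC thermistor equation: Rt = R25 * exp(B * (1/T - 1/T25)).
T in Kelvin: 318.15 K, T25 = 298.15 K
1/T - 1/T25 = 1/318.15 - 1/298.15 = -0.00021084
B * (1/T - 1/T25) = 3965 * -0.00021084 = -0.836
Rt = 5000 * exp(-0.836) = 2167.2 ohm

2167.2 ohm


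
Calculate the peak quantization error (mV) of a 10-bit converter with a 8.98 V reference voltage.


The maximum quantization error is +/- LSB/2.
LSB = Vref / 2^n = 8.98 / 1024 = 0.00876953 V
Max error = LSB / 2 = 0.00876953 / 2 = 0.00438477 V
Max error = 4.3848 mV

4.3848 mV


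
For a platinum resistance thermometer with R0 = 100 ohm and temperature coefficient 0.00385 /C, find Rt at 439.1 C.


The RTD equation: Rt = R0 * (1 + alpha * T).
Rt = 100 * (1 + 0.00385 * 439.1)
Rt = 100 * (1 + 1.690535)
Rt = 100 * 2.690535
Rt = 269.053 ohm

269.053 ohm


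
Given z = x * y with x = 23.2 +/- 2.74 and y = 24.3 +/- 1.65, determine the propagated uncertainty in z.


For a product z = x*y, the relative uncertainty is:
uz/z = sqrt((ux/x)^2 + (uy/y)^2)
Relative uncertainties: ux/x = 2.74/23.2 = 0.118103
uy/y = 1.65/24.3 = 0.067901
z = 23.2 * 24.3 = 563.8
uz = 563.8 * sqrt(0.118103^2 + 0.067901^2) = 76.802

76.802


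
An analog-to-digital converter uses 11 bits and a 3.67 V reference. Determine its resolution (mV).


The resolution (LSB) of an ADC is Vref / 2^n.
LSB = 3.67 / 2^11
LSB = 3.67 / 2048
LSB = 0.00179199 V = 1.79199219 mV

1.79199219 mV


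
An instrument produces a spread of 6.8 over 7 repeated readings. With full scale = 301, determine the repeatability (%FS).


Repeatability = (spread / full scale) * 100%.
R = (6.8 / 301) * 100
R = 2.259 %FS

2.259 %FS


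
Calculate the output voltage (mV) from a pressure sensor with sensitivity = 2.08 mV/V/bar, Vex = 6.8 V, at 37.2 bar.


Output = sensitivity * Vex * P.
Vout = 2.08 * 6.8 * 37.2
Vout = 14.144 * 37.2
Vout = 526.16 mV

526.16 mV


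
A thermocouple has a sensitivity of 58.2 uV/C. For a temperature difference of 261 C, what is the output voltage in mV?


The thermocouple output V = sensitivity * dT.
V = 58.2 uV/C * 261 C
V = 15190.2 uV
V = 15.19 mV

15.19 mV


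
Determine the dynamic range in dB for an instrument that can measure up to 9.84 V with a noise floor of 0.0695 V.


Dynamic range = 20 * log10(Vmax / Vnoise).
DR = 20 * log10(9.84 / 0.0695)
DR = 20 * log10(141.58)
DR = 43.02 dB

43.02 dB


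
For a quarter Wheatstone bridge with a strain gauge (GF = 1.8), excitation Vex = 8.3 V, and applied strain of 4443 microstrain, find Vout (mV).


Quarter bridge output: Vout = (GF * epsilon * Vex) / 4.
Vout = (1.8 * 4443e-6 * 8.3) / 4
Vout = 0.06637842 / 4 V
Vout = 0.01659461 V = 16.5946 mV

16.5946 mV


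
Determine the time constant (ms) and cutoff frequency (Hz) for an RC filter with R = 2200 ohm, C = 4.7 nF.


Time constant: tau = R * C.
tau = 2200 * 4.70e-09 = 1.034e-05 s
tau = 0.0103 ms
Cutoff frequency: fc = 1 / (2*pi*R*C).
fc = 1 / (2*pi*1.034e-05) = 15392.16 Hz

tau = 0.0103 ms, fc = 15392.16 Hz


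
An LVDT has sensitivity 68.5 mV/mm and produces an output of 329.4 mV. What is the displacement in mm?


Displacement = Vout / sensitivity.
d = 329.4 / 68.5
d = 4.809 mm

4.809 mm


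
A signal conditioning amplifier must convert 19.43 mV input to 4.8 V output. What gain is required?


Gain = Vout / Vin (converting to same units).
G = 4.8 V / 19.43 mV
G = 4800.0 mV / 19.43 mV
G = 247.04

247.04


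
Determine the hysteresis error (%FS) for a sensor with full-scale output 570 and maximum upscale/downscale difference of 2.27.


Hysteresis = (max difference / full scale) * 100%.
H = (2.27 / 570) * 100
H = 0.398 %FS

0.398 %FS


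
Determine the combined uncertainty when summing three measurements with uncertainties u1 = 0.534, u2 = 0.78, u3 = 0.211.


For a sum of independent quantities, uc = sqrt(u1^2 + u2^2 + u3^2).
uc = sqrt(0.534^2 + 0.78^2 + 0.211^2)
uc = sqrt(0.285156 + 0.6084 + 0.044521)
uc = 0.9685

0.9685


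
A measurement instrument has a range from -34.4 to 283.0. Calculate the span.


Span = upper range - lower range.
Span = 283.0 - (-34.4)
Span = 317.4

317.4


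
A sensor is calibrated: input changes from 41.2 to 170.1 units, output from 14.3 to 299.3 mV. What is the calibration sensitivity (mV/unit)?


Sensitivity = (y2 - y1) / (x2 - x1).
S = (299.3 - 14.3) / (170.1 - 41.2)
S = 285.0 / 128.9
S = 2.211 mV/unit

2.211 mV/unit


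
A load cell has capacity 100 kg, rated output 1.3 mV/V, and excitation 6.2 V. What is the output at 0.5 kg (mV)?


Vout = rated_output * Vex * (load / capacity).
Vout = 1.3 * 6.2 * (0.5 / 100)
Vout = 1.3 * 6.2 * 0.005
Vout = 0.04 mV

0.04 mV


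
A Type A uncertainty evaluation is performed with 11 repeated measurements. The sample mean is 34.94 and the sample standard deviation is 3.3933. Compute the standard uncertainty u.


The standard uncertainty for Type A evaluation is u = s / sqrt(n).
u = 3.3933 / sqrt(11)
u = 3.3933 / 3.3166
u = 1.0231

1.0231


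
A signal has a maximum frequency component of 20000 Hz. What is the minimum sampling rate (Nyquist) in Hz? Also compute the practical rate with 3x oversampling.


By Nyquist theorem, fs_min = 2 * fmax.
fs_min = 2 * 20000 = 40000 Hz
Practical rate = 3 * fs_min = 3 * 40000 = 120000 Hz

fs_min = 40000 Hz, fs_practical = 120000 Hz


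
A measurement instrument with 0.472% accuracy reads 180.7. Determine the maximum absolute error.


Absolute error = (accuracy% / 100) * reading.
Error = (0.472 / 100) * 180.7
Error = 0.00472 * 180.7
Error = 0.8529

0.8529


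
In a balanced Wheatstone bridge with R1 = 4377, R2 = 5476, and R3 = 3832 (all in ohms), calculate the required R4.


At balance: R1*R4 = R2*R3, so R4 = R2*R3/R1.
R4 = 5476 * 3832 / 4377
R4 = 20984032 / 4377
R4 = 4794.16 ohm

4794.16 ohm


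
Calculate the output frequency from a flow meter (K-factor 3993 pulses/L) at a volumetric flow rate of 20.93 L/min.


Frequency = K * Q / 60 (converting L/min to L/s).
f = 3993 * 20.93 / 60
f = 83573.49 / 60
f = 1392.89 Hz

1392.89 Hz


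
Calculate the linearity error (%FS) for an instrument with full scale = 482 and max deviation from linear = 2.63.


Linearity error = (max deviation / full scale) * 100%.
Linearity = (2.63 / 482) * 100
Linearity = 0.546 %FS

0.546 %FS


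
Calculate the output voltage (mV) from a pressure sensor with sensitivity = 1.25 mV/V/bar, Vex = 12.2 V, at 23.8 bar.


Output = sensitivity * Vex * P.
Vout = 1.25 * 12.2 * 23.8
Vout = 15.25 * 23.8
Vout = 362.95 mV

362.95 mV


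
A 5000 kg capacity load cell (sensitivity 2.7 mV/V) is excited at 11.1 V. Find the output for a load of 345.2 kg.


Vout = rated_output * Vex * (load / capacity).
Vout = 2.7 * 11.1 * (345.2 / 5000)
Vout = 2.7 * 11.1 * 0.06904
Vout = 2.069 mV

2.069 mV


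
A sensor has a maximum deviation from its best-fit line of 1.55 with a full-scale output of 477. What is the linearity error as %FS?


Linearity error = (max deviation / full scale) * 100%.
Linearity = (1.55 / 477) * 100
Linearity = 0.325 %FS

0.325 %FS


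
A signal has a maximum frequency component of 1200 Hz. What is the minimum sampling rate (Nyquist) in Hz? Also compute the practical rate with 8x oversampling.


By Nyquist theorem, fs_min = 2 * fmax.
fs_min = 2 * 1200 = 2400 Hz
Practical rate = 8 * fs_min = 8 * 2400 = 19200 Hz

fs_min = 2400 Hz, fs_practical = 19200 Hz


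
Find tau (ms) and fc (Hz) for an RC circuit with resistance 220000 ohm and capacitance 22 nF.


Time constant: tau = R * C.
tau = 220000 * 2.20e-08 = 0.00484 s
tau = 4.84 ms
Cutoff frequency: fc = 1 / (2*pi*R*C).
fc = 1 / (2*pi*0.00484) = 32.88 Hz

tau = 4.84 ms, fc = 32.88 Hz


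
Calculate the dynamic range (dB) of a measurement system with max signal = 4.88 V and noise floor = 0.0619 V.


Dynamic range = 20 * log10(Vmax / Vnoise).
DR = 20 * log10(4.88 / 0.0619)
DR = 20 * log10(78.84)
DR = 37.93 dB

37.93 dB


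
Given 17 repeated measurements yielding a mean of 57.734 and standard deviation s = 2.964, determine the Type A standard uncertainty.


The standard uncertainty for Type A evaluation is u = s / sqrt(n).
u = 2.964 / sqrt(17)
u = 2.964 / 4.1231
u = 0.7189

0.7189


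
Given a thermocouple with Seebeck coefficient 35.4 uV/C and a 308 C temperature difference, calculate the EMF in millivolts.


The thermocouple output V = sensitivity * dT.
V = 35.4 uV/C * 308 C
V = 10903.2 uV
V = 10.903 mV

10.903 mV


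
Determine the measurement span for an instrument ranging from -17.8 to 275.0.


Span = upper range - lower range.
Span = 275.0 - (-17.8)
Span = 292.8

292.8


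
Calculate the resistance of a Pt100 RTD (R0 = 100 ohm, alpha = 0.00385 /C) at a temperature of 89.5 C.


The RTD equation: Rt = R0 * (1 + alpha * T).
Rt = 100 * (1 + 0.00385 * 89.5)
Rt = 100 * (1 + 0.344575)
Rt = 100 * 1.344575
Rt = 134.458 ohm

134.458 ohm


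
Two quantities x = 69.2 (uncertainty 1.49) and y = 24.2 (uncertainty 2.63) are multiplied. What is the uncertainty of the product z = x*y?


For a product z = x*y, the relative uncertainty is:
uz/z = sqrt((ux/x)^2 + (uy/y)^2)
Relative uncertainties: ux/x = 1.49/69.2 = 0.021532
uy/y = 2.63/24.2 = 0.108678
z = 69.2 * 24.2 = 1674.6
uz = 1674.6 * sqrt(0.021532^2 + 0.108678^2) = 185.534

185.534


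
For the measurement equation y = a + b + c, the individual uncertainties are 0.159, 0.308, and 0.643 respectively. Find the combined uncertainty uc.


For a sum of independent quantities, uc = sqrt(u1^2 + u2^2 + u3^2).
uc = sqrt(0.159^2 + 0.308^2 + 0.643^2)
uc = sqrt(0.025281 + 0.094864 + 0.413449)
uc = 0.7305

0.7305


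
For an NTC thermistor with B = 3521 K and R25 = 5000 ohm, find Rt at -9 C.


NTC thermistor equation: Rt = R25 * exp(B * (1/T - 1/T25)).
T in Kelvin: 264.15 K, T25 = 298.15 K
1/T - 1/T25 = 1/264.15 - 1/298.15 = 0.00043171
B * (1/T - 1/T25) = 3521 * 0.00043171 = 1.5201
Rt = 5000 * exp(1.5201) = 22862.4 ohm

22862.4 ohm


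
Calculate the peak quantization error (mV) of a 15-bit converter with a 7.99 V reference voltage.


The maximum quantization error is +/- LSB/2.
LSB = Vref / 2^n = 7.99 / 32768 = 0.00024384 V
Max error = LSB / 2 = 0.00024384 / 2 = 0.00012192 V
Max error = 0.1219 mV

0.1219 mV


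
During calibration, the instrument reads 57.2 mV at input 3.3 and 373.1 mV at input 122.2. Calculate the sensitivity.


Sensitivity = (y2 - y1) / (x2 - x1).
S = (373.1 - 57.2) / (122.2 - 3.3)
S = 315.9 / 118.9
S = 2.6569 mV/unit

2.6569 mV/unit


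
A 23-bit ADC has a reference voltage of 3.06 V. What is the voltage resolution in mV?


The resolution (LSB) of an ADC is Vref / 2^n.
LSB = 3.06 / 2^23
LSB = 3.06 / 8388608
LSB = 3.6e-07 V = 0.00036478 mV

0.00036478 mV


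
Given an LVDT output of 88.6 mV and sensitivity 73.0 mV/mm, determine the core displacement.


Displacement = Vout / sensitivity.
d = 88.6 / 73.0
d = 1.214 mm

1.214 mm


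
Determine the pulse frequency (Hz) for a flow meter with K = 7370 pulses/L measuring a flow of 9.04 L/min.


Frequency = K * Q / 60 (converting L/min to L/s).
f = 7370 * 9.04 / 60
f = 66624.8 / 60
f = 1110.41 Hz

1110.41 Hz


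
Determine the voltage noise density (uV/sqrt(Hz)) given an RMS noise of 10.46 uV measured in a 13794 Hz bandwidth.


Noise spectral density = Vrms / sqrt(BW).
NSD = 10.46 / sqrt(13794)
NSD = 10.46 / 117.4479
NSD = 0.0891 uV/sqrt(Hz)

0.0891 uV/sqrt(Hz)


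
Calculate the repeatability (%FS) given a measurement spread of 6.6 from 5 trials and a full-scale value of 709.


Repeatability = (spread / full scale) * 100%.
R = (6.6 / 709) * 100
R = 0.931 %FS

0.931 %FS


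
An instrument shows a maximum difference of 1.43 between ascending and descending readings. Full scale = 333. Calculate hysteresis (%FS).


Hysteresis = (max difference / full scale) * 100%.
H = (1.43 / 333) * 100
H = 0.429 %FS

0.429 %FS


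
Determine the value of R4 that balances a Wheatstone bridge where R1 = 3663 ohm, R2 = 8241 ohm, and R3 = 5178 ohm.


At balance: R1*R4 = R2*R3, so R4 = R2*R3/R1.
R4 = 8241 * 5178 / 3663
R4 = 42671898 / 3663
R4 = 11649.44 ohm

11649.44 ohm


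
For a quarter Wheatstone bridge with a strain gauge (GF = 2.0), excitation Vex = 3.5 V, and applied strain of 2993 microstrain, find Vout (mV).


Quarter bridge output: Vout = (GF * epsilon * Vex) / 4.
Vout = (2.0 * 2993e-6 * 3.5) / 4
Vout = 0.020951 / 4 V
Vout = 0.00523775 V = 5.2378 mV

5.2378 mV


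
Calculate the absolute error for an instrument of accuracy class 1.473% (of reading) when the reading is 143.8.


Absolute error = (accuracy% / 100) * reading.
Error = (1.473 / 100) * 143.8
Error = 0.01473 * 143.8
Error = 2.1182

2.1182


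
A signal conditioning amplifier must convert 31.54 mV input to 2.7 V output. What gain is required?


Gain = Vout / Vin (converting to same units).
G = 2.7 V / 31.54 mV
G = 2700.0 mV / 31.54 mV
G = 85.61

85.61


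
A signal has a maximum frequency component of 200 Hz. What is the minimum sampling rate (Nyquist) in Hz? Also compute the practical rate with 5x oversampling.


By Nyquist theorem, fs_min = 2 * fmax.
fs_min = 2 * 200 = 400 Hz
Practical rate = 5 * fs_min = 5 * 400 = 2000 Hz

fs_min = 400 Hz, fs_practical = 2000 Hz
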